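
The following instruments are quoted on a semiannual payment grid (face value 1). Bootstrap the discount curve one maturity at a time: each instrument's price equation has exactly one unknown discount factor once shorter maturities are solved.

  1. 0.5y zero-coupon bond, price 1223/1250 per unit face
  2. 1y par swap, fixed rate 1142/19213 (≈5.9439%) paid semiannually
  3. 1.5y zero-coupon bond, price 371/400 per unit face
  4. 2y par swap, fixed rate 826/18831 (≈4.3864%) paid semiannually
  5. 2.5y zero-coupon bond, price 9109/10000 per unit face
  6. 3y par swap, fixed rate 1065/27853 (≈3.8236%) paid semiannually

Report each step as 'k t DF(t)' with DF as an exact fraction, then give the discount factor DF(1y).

step 1 [0.5y] zero: DF = P = 1223/1250 ≈ 0.978400
step 2 [1y] swap r/2=571/19213: DF=(1 − 571/19213·(0.978400))/(1+571/19213) = 9429/10000 ≈ 0.942900
step 3 [1.5y] zero: DF = P = 371/400 ≈ 0.927500
step 4 [2y] swap r/2=413/18831: DF=(1 − 413/18831·(0.978400+0.942900+0.927500))/(1+413/18831) = 4587/5000 ≈ 0.917400
step 5 [2.5y] zero: DF = P = 9109/10000 ≈ 0.910900
step 6 [3y] swap r/2=1065/55706: DF=(1 − 1065/55706·(0.978400+0.942900+0.927500+0.917400+0.910900))/(1+1065/55706) = 1787/2000 ≈ 0.893500

1 1/2 1223/1250
2 1 9429/10000
3 3/2 371/400
4 2 4587/5000
5 5/2 9109/10000
6 3 1787/2000
DF(1y) = 9429/10000 ≈ 0.942900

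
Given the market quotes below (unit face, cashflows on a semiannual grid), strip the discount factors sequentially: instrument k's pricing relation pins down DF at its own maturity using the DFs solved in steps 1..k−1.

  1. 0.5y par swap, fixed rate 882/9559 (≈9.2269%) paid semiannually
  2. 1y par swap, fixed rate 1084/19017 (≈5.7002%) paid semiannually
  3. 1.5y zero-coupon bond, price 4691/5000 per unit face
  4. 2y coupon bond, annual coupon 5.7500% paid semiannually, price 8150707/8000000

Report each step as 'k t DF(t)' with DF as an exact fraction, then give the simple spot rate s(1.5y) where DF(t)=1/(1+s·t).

step 1 [0.5y] swap r/2=441/9559: DF=(1 − 441/9559·(0))/(1+441/9559) = 9559/10000 ≈ 0.955900
step 2 [1y] swap r/2=542/19017: DF=(1 − 542/19017·(0.955900))/(1+542/19017) = 4729/5000 ≈ 0.945800
step 3 [1.5y] zero: DF = P = 4691/5000 ≈ 0.938200
step 4 [2y] bond c/2=23/800: DF=(8150707/8000000 − 23/800·(0.955900+0.945800+0.938200))/(1+23/800) = 911/1000 ≈ 0.911000

1 1/2 9559/10000
2 1 4729/5000
3 3/2 4691/5000
4 2 911/1000
s(1.5y) = (1/(4691/5000) − 1)/(3/2) = 206/4691 ≈ 4.3914%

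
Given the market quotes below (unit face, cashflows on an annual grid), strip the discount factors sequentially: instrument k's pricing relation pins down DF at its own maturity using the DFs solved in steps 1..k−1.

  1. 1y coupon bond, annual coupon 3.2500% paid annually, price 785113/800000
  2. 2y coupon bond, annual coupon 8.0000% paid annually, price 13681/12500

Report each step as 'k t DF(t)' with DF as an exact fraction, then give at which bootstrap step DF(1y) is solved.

step 1 [1y] bond c/1=13/400: DF=(785113/800000 − 13/400·(0))/(1+13/400) = 1901/2000 ≈ 0.950500
step 2 [2y] bond c/1=2/25: DF=(13681/12500 − 2/25·(0.950500))/(1+2/25) = 943/1000 ≈ 0.943000

1 1 1901/2000
2 2 943/1000
DF(1y) is solved at step 1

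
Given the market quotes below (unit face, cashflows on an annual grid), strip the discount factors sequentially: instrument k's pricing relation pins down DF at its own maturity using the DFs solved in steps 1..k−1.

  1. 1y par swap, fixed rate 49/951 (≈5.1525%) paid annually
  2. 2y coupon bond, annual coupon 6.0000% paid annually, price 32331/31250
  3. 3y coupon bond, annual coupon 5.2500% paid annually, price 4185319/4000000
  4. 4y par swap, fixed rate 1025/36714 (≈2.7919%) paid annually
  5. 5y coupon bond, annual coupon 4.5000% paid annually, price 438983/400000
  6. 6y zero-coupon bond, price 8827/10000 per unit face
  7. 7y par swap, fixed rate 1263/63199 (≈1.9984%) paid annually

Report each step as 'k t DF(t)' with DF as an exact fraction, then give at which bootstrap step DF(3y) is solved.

1 1 951/1000
2 2 4611/5000
3 3 9007/10000
4 4 359/400
5 5 8921/10000
6 6 8827/10000
7 7 8737/10000
DF(3y) is solved at step 3

step 1 [1y] swap r/1=49/951: DF=(1 − 49/951·(0))/(1+49/951) = 951/1000 ≈ 0.951000
step 2 [2y] bond c/1=3/50: DF=(32331/31250 − 3/50·(0.951000))/(1+3/50) = 4611/5000 ≈ 0.922200
step 3 [3y] bond c/1=21/400: DF=(4185319/4000000 − 21/400·(0.951000+0.922200))/(1+21/400) = 9007/10000 ≈ 0.900700
step 4 [4y] swap r/1=1025/36714: DF=(1 − 1025/36714·(0.951000+0.922200+0.900700))/(1+1025/36714) = 359/400 ≈ 0.897500
step 5 [5y] bond c/1=9/200: DF=(438983/400000 − 9/200·(0.951000+0.922200+0.900700+0.897500))/(1+9/200) = 8921/10000 ≈ 0.892100
step 6 [6y] zero: DF = P = 8827/10000 ≈ 0.882700
step 7 [7y] swap r/1=1263/63199: DF=(1 − 1263/63199·(0.951000+0.922200+0.900700+0.897500+0.892100+0.882700))/(1+1263/63199) = 8737/10000 ≈ 0.873700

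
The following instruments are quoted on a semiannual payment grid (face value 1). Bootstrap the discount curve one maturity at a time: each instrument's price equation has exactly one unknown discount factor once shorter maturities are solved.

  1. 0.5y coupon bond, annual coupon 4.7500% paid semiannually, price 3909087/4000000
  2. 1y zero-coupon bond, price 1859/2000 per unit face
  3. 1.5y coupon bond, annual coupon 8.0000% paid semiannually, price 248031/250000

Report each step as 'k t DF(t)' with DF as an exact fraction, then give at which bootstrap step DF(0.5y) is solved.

step 1 [0.5y] bond c/2=19/800: DF=(3909087/4000000 − 19/800·(0))/(1+19/800) = 4773/5000 ≈ 0.954600
step 2 [1y] zero: DF = P = 1859/2000 ≈ 0.929500
step 3 [1.5y] bond c/2=1/25: DF=(248031/250000 − 1/25·(0.954600+0.929500))/(1+1/25) = 1763/2000 ≈ 0.881500

1 1/2 4773/5000
2 1 1859/2000
3 3/2 1763/2000
DF(0.5y) is solved at step 1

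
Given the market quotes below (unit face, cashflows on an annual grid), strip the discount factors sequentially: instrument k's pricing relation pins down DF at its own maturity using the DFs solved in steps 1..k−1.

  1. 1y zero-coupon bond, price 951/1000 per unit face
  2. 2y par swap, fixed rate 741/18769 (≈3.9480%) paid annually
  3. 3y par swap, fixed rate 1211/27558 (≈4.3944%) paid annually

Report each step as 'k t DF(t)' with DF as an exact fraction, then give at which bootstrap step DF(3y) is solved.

1 1 951/1000
2 2 9259/10000
3 3 8789/10000
DF(3y) is solved at step 3

step 1 [1y] zero: DF = P = 951/1000 ≈ 0.951000
step 2 [2y] swap r/1=741/18769: DF=(1 − 741/18769·(0.951000))/(1+741/18769) = 9259/10000 ≈ 0.925900
step 3 [3y] swap r/1=1211/27558: DF=(1 − 1211/27558·(0.951000+0.925900))/(1+1211/27558) = 8789/10000 ≈ 0.878900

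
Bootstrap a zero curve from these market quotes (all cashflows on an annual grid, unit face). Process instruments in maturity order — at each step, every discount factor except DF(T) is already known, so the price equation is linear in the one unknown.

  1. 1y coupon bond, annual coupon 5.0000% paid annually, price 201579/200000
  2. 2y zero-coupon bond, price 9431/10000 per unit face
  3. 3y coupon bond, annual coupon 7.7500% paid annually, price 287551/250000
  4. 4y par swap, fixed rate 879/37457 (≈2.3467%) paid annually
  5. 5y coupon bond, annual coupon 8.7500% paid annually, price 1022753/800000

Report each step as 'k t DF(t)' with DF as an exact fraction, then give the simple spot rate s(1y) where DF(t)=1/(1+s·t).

1 1 9599/10000
2 2 9431/10000
3 3 4653/5000
4 4 9121/10000
5 5 4371/5000
s(1y) = (1/(9599/10000) − 1)/(1) = 401/9599 ≈ 4.1775%

step 1 [1y] bond c/1=1/20: DF=(201579/200000 − 1/20·(0))/(1+1/20) = 9599/10000 ≈ 0.959900
step 2 [2y] zero: DF = P = 9431/10000 ≈ 0.943100
step 3 [3y] bond c/1=31/400: DF=(287551/250000 − 31/400·(0.959900+0.943100))/(1+31/400) = 4653/5000 ≈ 0.930600
step 4 [4y] swap r/1=879/37457: DF=(1 − 879/37457·(0.959900+0.943100+0.930600))/(1+879/37457) = 9121/10000 ≈ 0.912100
step 5 [5y] bond c/1=7/80: DF=(1022753/800000 − 7/80·(0.959900+0.943100+0.930600+0.912100))/(1+7/80) = 4371/5000 ≈ 0.874200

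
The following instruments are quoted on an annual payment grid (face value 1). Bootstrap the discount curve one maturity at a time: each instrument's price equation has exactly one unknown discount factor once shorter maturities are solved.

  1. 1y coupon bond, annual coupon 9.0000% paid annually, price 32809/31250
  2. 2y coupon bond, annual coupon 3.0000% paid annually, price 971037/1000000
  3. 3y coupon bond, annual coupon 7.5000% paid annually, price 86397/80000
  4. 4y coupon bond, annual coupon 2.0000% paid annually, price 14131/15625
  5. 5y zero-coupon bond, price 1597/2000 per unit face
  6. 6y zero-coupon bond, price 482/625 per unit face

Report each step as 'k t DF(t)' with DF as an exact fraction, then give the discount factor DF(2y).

1 1 602/625
2 2 9147/10000
3 3 546/625
4 4 8327/10000
5 5 1597/2000
6 6 482/625
DF(2y) = 9147/10000 ≈ 0.914700

step 1 [1y] bond c/1=9/100: DF=(32809/31250 − 9/100·(0))/(1+9/100) = 602/625 ≈ 0.963200
step 2 [2y] bond c/1=3/100: DF=(971037/1000000 − 3/100·(0.963200))/(1+3/100) = 9147/10000 ≈ 0.914700
step 3 [3y] bond c/1=3/40: DF=(86397/80000 − 3/40·(0.963200+0.914700))/(1+3/40) = 546/625 ≈ 0.873600
step 4 [4y] bond c/1=1/50: DF=(14131/15625 − 1/50·(0.963200+0.914700+0.873600))/(1+1/50) = 8327/10000 ≈ 0.832700
step 5 [5y] zero: DF = P = 1597/2000 ≈ 0.798500
step 6 [6y] zero: DF = P = 482/625 ≈ 0.771200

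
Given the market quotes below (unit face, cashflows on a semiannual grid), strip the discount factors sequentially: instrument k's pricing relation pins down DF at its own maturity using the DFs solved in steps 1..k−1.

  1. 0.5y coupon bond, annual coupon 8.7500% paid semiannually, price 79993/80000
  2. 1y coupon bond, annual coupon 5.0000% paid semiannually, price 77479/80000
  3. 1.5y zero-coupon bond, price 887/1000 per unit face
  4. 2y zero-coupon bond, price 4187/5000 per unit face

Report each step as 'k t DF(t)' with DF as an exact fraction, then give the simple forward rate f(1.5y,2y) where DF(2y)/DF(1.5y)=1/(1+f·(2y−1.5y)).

1 1/2 479/500
2 1 1843/2000
3 3/2 887/1000
4 2 4187/5000
f(1.5y,2y) = ((887/1000)/(4187/5000) − 1)/(1/2) = 496/4187 ≈ 11.8462%

step 1 [0.5y] bond c/2=7/160: DF=(79993/80000 − 7/160·(0))/(1+7/160) = 479/500 ≈ 0.958000
step 2 [1y] bond c/2=1/40: DF=(77479/80000 − 1/40·(0.958000))/(1+1/40) = 1843/2000 ≈ 0.921500
step 3 [1.5y] zero: DF = P = 887/1000 ≈ 0.887000
step 4 [2y] zero: DF = P = 4187/5000 ≈ 0.837400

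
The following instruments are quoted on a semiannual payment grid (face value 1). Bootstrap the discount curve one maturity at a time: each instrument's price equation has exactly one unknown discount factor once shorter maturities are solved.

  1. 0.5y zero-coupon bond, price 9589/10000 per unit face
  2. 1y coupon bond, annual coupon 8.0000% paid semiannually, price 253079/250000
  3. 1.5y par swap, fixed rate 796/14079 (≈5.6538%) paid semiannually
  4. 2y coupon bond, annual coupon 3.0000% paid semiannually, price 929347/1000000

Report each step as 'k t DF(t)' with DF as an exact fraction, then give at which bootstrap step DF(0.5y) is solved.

step 1 [0.5y] zero: DF = P = 9589/10000 ≈ 0.958900
step 2 [1y] bond c/2=1/25: DF=(253079/250000 − 1/25·(0.958900))/(1+1/25) = 1873/2000 ≈ 0.936500
step 3 [1.5y] swap r/2=398/14079: DF=(1 − 398/14079·(0.958900+0.936500))/(1+398/14079) = 2301/2500 ≈ 0.920400
step 4 [2y] bond c/2=3/200: DF=(929347/1000000 − 3/200·(0.958900+0.936500+0.920400))/(1+3/200) = 437/500 ≈ 0.874000

1 1/2 9589/10000
2 1 1873/2000
3 3/2 2301/2500
4 2 437/500
DF(0.5y) is solved at step 1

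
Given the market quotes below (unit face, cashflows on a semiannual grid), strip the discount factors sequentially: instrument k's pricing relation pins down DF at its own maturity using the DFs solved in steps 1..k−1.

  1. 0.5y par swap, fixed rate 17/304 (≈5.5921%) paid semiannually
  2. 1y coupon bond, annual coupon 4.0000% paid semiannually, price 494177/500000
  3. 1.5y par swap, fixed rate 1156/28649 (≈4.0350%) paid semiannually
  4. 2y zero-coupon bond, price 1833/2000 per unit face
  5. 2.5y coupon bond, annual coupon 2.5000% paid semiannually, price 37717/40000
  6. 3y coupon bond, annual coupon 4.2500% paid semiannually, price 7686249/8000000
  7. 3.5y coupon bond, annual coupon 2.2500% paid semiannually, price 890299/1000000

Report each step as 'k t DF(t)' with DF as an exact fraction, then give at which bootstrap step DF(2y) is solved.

1 1/2 608/625
2 1 9499/10000
3 3/2 4711/5000
4 2 1833/2000
5 5/2 4423/5000
6 3 8437/10000
7 7/2 8191/10000
DF(2y) is solved at step 4

step 1 [0.5y] swap r/2=17/608: DF=(1 − 17/608·(0))/(1+17/608) = 608/625 ≈ 0.972800
step 2 [1y] bond c/2=1/50: DF=(494177/500000 − 1/50·(0.972800))/(1+1/50) = 9499/10000 ≈ 0.949900
step 3 [1.5y] swap r/2=578/28649: DF=(1 − 578/28649·(0.972800+0.949900))/(1+578/28649) = 4711/5000 ≈ 0.942200
step 4 [2y] zero: DF = P = 1833/2000 ≈ 0.916500
step 5 [2.5y] bond c/2=1/80: DF=(37717/40000 − 1/80·(0.972800+0.949900+0.942200+0.916500))/(1+1/80) = 4423/5000 ≈ 0.884600
step 6 [3y] bond c/2=17/800: DF=(7686249/8000000 − 17/800·(0.972800+0.949900+0.942200+0.916500+0.884600))/(1+17/800) = 8437/10000 ≈ 0.843700
step 7 [3.5y] bond c/2=9/800: DF=(890299/1000000 − 9/800·(0.972800+0.949900+0.942200+0.916500+0.884600+0.843700))/(1+9/800) = 8191/10000 ≈ 0.819100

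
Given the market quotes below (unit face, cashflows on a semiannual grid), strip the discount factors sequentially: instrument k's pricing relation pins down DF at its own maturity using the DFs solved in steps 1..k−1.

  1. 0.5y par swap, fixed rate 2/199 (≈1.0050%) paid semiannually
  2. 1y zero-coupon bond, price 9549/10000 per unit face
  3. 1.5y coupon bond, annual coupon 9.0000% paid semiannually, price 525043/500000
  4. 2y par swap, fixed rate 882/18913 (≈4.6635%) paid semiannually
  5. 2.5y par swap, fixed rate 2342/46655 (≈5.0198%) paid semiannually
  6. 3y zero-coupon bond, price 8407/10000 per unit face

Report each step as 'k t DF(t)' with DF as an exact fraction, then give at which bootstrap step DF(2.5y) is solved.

step 1 [0.5y] swap r/2=1/199: DF=(1 − 1/199·(0))/(1+1/199) = 199/200 ≈ 0.995000
step 2 [1y] zero: DF = P = 9549/10000 ≈ 0.954900
step 3 [1.5y] bond c/2=9/200: DF=(525043/500000 − 9/200·(0.995000+0.954900))/(1+9/200) = 9209/10000 ≈ 0.920900
step 4 [2y] swap r/2=441/18913: DF=(1 − 441/18913·(0.995000+0.954900+0.920900))/(1+441/18913) = 4559/5000 ≈ 0.911800
step 5 [2.5y] swap r/2=1171/46655: DF=(1 − 1171/46655·(0.995000+0.954900+0.920900+0.911800))/(1+1171/46655) = 8829/10000 ≈ 0.882900
step 6 [3y] zero: DF = P = 8407/10000 ≈ 0.840700

1 1/2 199/200
2 1 9549/10000
3 3/2 9209/10000
4 2 4559/5000
5 5/2 8829/10000
6 3 8407/10000
DF(2.5y) is solved at step 5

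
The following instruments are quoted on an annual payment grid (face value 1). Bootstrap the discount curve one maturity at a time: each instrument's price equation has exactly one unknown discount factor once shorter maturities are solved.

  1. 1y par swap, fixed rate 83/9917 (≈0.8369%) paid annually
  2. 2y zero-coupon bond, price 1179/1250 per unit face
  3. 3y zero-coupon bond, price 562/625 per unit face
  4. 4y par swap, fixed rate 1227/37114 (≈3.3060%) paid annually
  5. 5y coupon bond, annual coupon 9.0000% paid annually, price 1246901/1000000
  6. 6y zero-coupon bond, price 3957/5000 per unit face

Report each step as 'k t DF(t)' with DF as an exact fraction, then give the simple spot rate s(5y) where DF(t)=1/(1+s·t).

1 1 9917/10000
2 2 1179/1250
3 3 562/625
4 4 8773/10000
5 5 67/80
6 6 3957/5000
s(5y) = (1/(67/80) − 1)/(5) = 13/335 ≈ 3.8806%

step 1 [1y] swap r/1=83/9917: DF=(1 − 83/9917·(0))/(1+83/9917) = 9917/10000 ≈ 0.991700
step 2 [2y] zero: DF = P = 1179/1250 ≈ 0.943200
step 3 [3y] zero: DF = P = 562/625 ≈ 0.899200
step 4 [4y] swap r/1=1227/37114: DF=(1 − 1227/37114·(0.991700+0.943200+0.899200))/(1+1227/37114) = 8773/10000 ≈ 0.877300
step 5 [5y] bond c/1=9/100: DF=(1246901/1000000 − 9/100·(0.991700+0.943200+0.899200+0.877300))/(1+9/100) = 67/80 ≈ 0.837500
step 6 [6y] zero: DF = P = 3957/5000 ≈ 0.791400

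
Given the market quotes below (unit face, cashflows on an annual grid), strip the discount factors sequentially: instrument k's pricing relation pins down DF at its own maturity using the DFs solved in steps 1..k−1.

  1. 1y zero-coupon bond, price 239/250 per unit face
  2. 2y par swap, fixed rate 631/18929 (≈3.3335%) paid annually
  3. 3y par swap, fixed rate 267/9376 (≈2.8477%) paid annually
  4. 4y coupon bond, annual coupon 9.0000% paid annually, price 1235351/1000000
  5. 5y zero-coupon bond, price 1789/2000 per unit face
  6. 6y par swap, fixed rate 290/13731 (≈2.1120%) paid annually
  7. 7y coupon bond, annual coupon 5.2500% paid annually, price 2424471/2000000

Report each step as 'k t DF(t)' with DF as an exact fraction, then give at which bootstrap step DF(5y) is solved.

step 1 [1y] zero: DF = P = 239/250 ≈ 0.956000
step 2 [2y] swap r/1=631/18929: DF=(1 − 631/18929·(0.956000))/(1+631/18929) = 9369/10000 ≈ 0.936900
step 3 [3y] swap r/1=267/9376: DF=(1 − 267/9376·(0.956000+0.936900))/(1+267/9376) = 9199/10000 ≈ 0.919900
step 4 [4y] bond c/1=9/100: DF=(1235351/1000000 − 9/100·(0.956000+0.936900+0.919900))/(1+9/100) = 9011/10000 ≈ 0.901100
step 5 [5y] zero: DF = P = 1789/2000 ≈ 0.894500
step 6 [6y] swap r/1=290/13731: DF=(1 − 290/13731·(0.956000+0.936900+0.919900+0.901100+0.894500))/(1+290/13731) = 221/250 ≈ 0.884000
step 7 [7y] bond c/1=21/400: DF=(2424471/2000000 − 21/400·(0.956000+0.936900+0.919900+0.901100+0.894500+0.884000))/(1+21/400) = 4389/5000 ≈ 0.877800

1 1 239/250
2 2 9369/10000
3 3 9199/10000
4 4 9011/10000
5 5 1789/2000
6 6 221/250
7 7 4389/5000
DF(5y) is solved at step 5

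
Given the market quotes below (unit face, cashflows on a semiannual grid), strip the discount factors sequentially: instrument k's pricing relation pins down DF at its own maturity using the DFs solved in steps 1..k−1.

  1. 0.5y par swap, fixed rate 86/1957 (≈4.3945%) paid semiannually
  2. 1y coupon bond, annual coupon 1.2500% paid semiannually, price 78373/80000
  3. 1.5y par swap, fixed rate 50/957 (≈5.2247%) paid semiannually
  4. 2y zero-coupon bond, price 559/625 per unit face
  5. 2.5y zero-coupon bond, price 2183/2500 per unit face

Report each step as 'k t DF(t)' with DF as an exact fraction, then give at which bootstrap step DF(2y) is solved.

step 1 [0.5y] swap r/2=43/1957: DF=(1 − 43/1957·(0))/(1+43/1957) = 1957/2000 ≈ 0.978500
step 2 [1y] bond c/2=1/160: DF=(78373/80000 − 1/160·(0.978500))/(1+1/160) = 387/400 ≈ 0.967500
step 3 [1.5y] swap r/2=25/957: DF=(1 − 25/957·(0.978500+0.967500))/(1+25/957) = 37/40 ≈ 0.925000
step 4 [2y] zero: DF = P = 559/625 ≈ 0.894400
step 5 [2.5y] zero: DF = P = 2183/2500 ≈ 0.873200

1 1/2 1957/2000
2 1 387/400
3 3/2 37/40
4 2 559/625
5 5/2 2183/2500
DF(2y) is solved at step 4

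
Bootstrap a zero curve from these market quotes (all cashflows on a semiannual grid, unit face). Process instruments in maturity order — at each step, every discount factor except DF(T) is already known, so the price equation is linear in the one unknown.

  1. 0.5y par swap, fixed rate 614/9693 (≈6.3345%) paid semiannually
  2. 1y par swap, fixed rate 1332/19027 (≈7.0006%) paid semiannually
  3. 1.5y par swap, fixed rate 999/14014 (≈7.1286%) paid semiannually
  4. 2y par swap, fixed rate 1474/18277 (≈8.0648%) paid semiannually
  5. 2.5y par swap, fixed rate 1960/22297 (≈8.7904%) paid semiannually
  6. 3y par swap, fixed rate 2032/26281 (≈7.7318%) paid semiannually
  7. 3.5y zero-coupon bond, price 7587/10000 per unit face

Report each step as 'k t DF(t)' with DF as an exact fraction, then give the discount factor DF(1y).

step 1 [0.5y] swap r/2=307/9693: DF=(1 − 307/9693·(0))/(1+307/9693) = 9693/10000 ≈ 0.969300
step 2 [1y] swap r/2=666/19027: DF=(1 − 666/19027·(0.969300))/(1+666/19027) = 4667/5000 ≈ 0.933400
step 3 [1.5y] swap r/2=999/28028: DF=(1 − 999/28028·(0.969300+0.933400))/(1+999/28028) = 9001/10000 ≈ 0.900100
step 4 [2y] swap r/2=737/18277: DF=(1 − 737/18277·(0.969300+0.933400+0.900100))/(1+737/18277) = 4263/5000 ≈ 0.852600
step 5 [2.5y] swap r/2=980/22297: DF=(1 − 980/22297·(0.969300+0.933400+0.900100+0.852600))/(1+980/22297) = 201/250 ≈ 0.804000
step 6 [3y] swap r/2=1016/26281: DF=(1 − 1016/26281·(0.969300+0.933400+0.900100+0.852600+0.804000))/(1+1016/26281) = 498/625 ≈ 0.796800
step 7 [3.5y] zero: DF = P = 7587/10000 ≈ 0.758700

1 1/2 9693/10000
2 1 4667/5000
3 3/2 9001/10000
4 2 4263/5000
5 5/2 201/250
6 3 498/625
7 7/2 7587/10000
DF(1y) = 4667/5000 ≈ 0.933400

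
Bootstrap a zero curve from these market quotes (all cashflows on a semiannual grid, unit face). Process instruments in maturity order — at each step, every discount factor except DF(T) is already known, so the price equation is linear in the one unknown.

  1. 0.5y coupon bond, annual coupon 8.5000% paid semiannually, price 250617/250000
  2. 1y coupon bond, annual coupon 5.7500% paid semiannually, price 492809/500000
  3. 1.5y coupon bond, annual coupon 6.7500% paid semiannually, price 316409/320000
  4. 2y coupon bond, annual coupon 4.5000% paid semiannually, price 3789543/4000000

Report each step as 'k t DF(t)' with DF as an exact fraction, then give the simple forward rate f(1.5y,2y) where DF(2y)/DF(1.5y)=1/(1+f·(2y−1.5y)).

1 1/2 601/625
2 1 582/625
3 3/2 8947/10000
4 2 2163/2500
f(1.5y,2y) = ((8947/10000)/(2163/2500) − 1)/(1/2) = 295/4326 ≈ 6.8192%

step 1 [0.5y] bond c/2=17/400: DF=(250617/250000 − 17/400·(0))/(1+17/400) = 601/625 ≈ 0.961600
step 2 [1y] bond c/2=23/800: DF=(492809/500000 − 23/800·(0.961600))/(1+23/800) = 582/625 ≈ 0.931200
step 3 [1.5y] bond c/2=27/800: DF=(316409/320000 − 27/800·(0.961600+0.931200))/(1+27/800) = 8947/10000 ≈ 0.894700
step 4 [2y] bond c/2=9/400: DF=(3789543/4000000 − 9/400·(0.961600+0.931200+0.894700))/(1+9/400) = 2163/2500 ≈ 0.865200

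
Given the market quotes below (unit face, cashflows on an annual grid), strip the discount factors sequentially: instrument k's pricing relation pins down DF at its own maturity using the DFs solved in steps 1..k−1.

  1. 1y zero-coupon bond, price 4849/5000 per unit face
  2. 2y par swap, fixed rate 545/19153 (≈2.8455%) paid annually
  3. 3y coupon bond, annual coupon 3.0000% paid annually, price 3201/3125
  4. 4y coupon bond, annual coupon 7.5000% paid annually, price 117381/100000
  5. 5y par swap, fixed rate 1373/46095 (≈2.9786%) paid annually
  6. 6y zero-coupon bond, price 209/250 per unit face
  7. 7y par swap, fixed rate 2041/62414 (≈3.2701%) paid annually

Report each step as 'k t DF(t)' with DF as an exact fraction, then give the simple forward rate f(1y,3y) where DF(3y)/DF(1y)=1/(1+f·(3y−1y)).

1 1 4849/5000
2 2 1891/2000
3 3 9387/10000
4 4 558/625
5 5 8627/10000
6 6 209/250
7 7 7959/10000
f(1y,3y) = ((4849/5000)/(9387/10000) − 1)/(2) = 311/18774 ≈ 1.6565%

step 1 [1y] zero: DF = P = 4849/5000 ≈ 0.969800
step 2 [2y] swap r/1=545/19153: DF=(1 − 545/19153·(0.969800))/(1+545/19153) = 1891/2000 ≈ 0.945500
step 3 [3y] bond c/1=3/100: DF=(3201/3125 − 3/100·(0.969800+0.945500))/(1+3/100) = 9387/10000 ≈ 0.938700
step 4 [4y] bond c/1=3/40: DF=(117381/100000 − 3/40·(0.969800+0.945500+0.938700))/(1+3/40) = 558/625 ≈ 0.892800
step 5 [5y] swap r/1=1373/46095: DF=(1 − 1373/46095·(0.969800+0.945500+0.938700+0.892800))/(1+1373/46095) = 8627/10000 ≈ 0.862700
step 6 [6y] zero: DF = P = 209/250 ≈ 0.836000
step 7 [7y] swap r/1=2041/62414: DF=(1 − 2041/62414·(0.969800+0.945500+0.938700+0.892800+0.862700+0.836000))/(1+2041/62414) = 7959/10000 ≈ 0.795900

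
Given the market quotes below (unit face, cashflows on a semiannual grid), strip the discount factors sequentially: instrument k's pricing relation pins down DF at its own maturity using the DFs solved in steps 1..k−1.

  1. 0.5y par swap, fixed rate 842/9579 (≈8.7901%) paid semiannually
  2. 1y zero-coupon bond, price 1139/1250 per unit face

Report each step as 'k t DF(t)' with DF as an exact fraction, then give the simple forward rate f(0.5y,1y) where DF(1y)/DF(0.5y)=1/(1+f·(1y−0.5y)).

1 1/2 9579/10000
2 1 1139/1250
f(0.5y,1y) = ((9579/10000)/(1139/1250) − 1)/(1/2) = 467/4556 ≈ 10.2502%

step 1 [0.5y] swap r/2=421/9579: DF=(1 − 421/9579·(0))/(1+421/9579) = 9579/10000 ≈ 0.957900
step 2 [1y] zero: DF = P = 1139/1250 ≈ 0.911200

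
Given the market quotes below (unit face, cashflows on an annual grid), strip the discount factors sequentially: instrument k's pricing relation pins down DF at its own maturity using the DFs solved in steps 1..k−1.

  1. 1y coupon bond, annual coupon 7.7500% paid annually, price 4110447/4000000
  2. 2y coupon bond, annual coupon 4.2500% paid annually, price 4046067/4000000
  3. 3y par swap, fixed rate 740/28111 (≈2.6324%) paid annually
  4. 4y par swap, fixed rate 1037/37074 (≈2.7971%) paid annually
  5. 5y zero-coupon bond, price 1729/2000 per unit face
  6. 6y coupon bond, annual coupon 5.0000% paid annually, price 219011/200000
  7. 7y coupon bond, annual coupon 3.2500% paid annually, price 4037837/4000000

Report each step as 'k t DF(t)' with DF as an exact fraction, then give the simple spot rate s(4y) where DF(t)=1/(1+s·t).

step 1 [1y] bond c/1=31/400: DF=(4110447/4000000 − 31/400·(0))/(1+31/400) = 9537/10000 ≈ 0.953700
step 2 [2y] bond c/1=17/400: DF=(4046067/4000000 − 17/400·(0.953700))/(1+17/400) = 4657/5000 ≈ 0.931400
step 3 [3y] swap r/1=740/28111: DF=(1 − 740/28111·(0.953700+0.931400))/(1+740/28111) = 463/500 ≈ 0.926000
step 4 [4y] swap r/1=1037/37074: DF=(1 − 1037/37074·(0.953700+0.931400+0.926000))/(1+1037/37074) = 8963/10000 ≈ 0.896300
step 5 [5y] zero: DF = P = 1729/2000 ≈ 0.864500
step 6 [6y] bond c/1=1/20: DF=(219011/200000 − 1/20·(0.953700+0.931400+0.926000+0.896300+0.864500))/(1+1/20) = 2063/2500 ≈ 0.825200
step 7 [7y] bond c/1=13/400: DF=(4037837/4000000 − 13/400·(0.953700+0.931400+0.926000+0.896300+0.864500+0.825200))/(1+13/400) = 4039/5000 ≈ 0.807800

1 1 9537/10000
2 2 4657/5000
3 3 463/500
4 4 8963/10000
5 5 1729/2000
6 6 2063/2500
7 7 4039/5000
s(4y) = (1/(8963/10000) − 1)/(4) = 1037/35852 ≈ 2.8924%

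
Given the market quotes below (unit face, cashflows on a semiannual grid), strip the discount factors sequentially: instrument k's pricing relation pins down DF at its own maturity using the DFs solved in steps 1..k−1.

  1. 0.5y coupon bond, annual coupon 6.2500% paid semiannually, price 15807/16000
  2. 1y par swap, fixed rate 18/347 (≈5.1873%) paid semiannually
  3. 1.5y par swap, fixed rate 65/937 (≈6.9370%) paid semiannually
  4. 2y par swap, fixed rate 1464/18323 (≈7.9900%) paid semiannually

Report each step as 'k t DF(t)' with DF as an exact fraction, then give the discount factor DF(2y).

step 1 [0.5y] bond c/2=1/32: DF=(15807/16000 − 1/32·(0))/(1+1/32) = 479/500 ≈ 0.958000
step 2 [1y] swap r/2=9/347: DF=(1 − 9/347·(0.958000))/(1+9/347) = 1901/2000 ≈ 0.950500
step 3 [1.5y] swap r/2=65/1874: DF=(1 − 65/1874·(0.958000+0.950500))/(1+65/1874) = 361/400 ≈ 0.902500
step 4 [2y] swap r/2=732/18323: DF=(1 − 732/18323·(0.958000+0.950500+0.902500))/(1+732/18323) = 1067/1250 ≈ 0.853600

1 1/2 479/500
2 1 1901/2000
3 3/2 361/400
4 2 1067/1250
DF(2y) = 1067/1250 ≈ 0.853600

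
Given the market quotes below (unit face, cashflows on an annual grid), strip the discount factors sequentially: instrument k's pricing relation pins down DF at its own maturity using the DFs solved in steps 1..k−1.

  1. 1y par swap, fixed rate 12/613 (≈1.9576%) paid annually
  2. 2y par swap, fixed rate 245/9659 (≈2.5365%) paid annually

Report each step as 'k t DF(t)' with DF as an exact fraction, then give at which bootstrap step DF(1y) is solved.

step 1 [1y] swap r/1=12/613: DF=(1 − 12/613·(0))/(1+12/613) = 613/625 ≈ 0.980800
step 2 [2y] swap r/1=245/9659: DF=(1 − 245/9659·(0.980800))/(1+245/9659) = 951/1000 ≈ 0.951000

1 1 613/625
2 2 951/1000
DF(1y) is solved at step 1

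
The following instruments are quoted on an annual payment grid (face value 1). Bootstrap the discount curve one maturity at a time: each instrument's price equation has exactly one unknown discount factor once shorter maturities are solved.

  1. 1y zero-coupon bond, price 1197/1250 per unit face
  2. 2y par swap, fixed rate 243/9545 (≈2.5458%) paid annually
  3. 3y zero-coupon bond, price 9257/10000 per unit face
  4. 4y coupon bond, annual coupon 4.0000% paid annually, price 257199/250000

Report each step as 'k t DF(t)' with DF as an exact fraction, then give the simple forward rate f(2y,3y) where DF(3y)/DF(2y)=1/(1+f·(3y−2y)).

step 1 [1y] zero: DF = P = 1197/1250 ≈ 0.957600
step 2 [2y] swap r/1=243/9545: DF=(1 − 243/9545·(0.957600))/(1+243/9545) = 4757/5000 ≈ 0.951400
step 3 [3y] zero: DF = P = 9257/10000 ≈ 0.925700
step 4 [4y] bond c/1=1/25: DF=(257199/250000 − 1/25·(0.957600+0.951400+0.925700))/(1+1/25) = 4401/5000 ≈ 0.880200

1 1 1197/1250
2 2 4757/5000
3 3 9257/10000
4 4 4401/5000
f(2y,3y) = ((4757/5000)/(9257/10000) − 1)/(1) = 257/9257 ≈ 2.7763%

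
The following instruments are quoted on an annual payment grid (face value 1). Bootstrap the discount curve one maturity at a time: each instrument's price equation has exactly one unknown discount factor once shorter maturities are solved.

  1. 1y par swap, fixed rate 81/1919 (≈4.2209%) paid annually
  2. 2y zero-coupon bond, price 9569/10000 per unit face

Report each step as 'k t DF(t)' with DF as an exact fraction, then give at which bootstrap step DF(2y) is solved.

step 1 [1y] swap r/1=81/1919: DF=(1 − 81/1919·(0))/(1+81/1919) = 1919/2000 ≈ 0.959500
step 2 [2y] zero: DF = P = 9569/10000 ≈ 0.956900

1 1 1919/2000
2 2 9569/10000
DF(2y) is solved at step 2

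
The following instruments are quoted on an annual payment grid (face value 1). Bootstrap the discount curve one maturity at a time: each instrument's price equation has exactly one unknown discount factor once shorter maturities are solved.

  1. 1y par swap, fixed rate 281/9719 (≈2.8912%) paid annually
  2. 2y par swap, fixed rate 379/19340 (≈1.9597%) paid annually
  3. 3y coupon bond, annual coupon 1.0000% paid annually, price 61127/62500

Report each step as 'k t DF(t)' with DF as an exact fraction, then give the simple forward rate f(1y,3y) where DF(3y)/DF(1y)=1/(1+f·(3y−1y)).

1 1 9719/10000
2 2 9621/10000
3 3 2373/2500
f(1y,3y) = ((9719/10000)/(2373/2500) − 1)/(2) = 227/18984 ≈ 1.1957%

step 1 [1y] swap r/1=281/9719: DF=(1 − 281/9719·(0))/(1+281/9719) = 9719/10000 ≈ 0.971900
step 2 [2y] swap r/1=379/19340: DF=(1 − 379/19340·(0.971900))/(1+379/19340) = 9621/10000 ≈ 0.962100
step 3 [3y] bond c/1=1/100: DF=(61127/62500 − 1/100·(0.971900+0.962100))/(1+1/100) = 2373/2500 ≈ 0.949200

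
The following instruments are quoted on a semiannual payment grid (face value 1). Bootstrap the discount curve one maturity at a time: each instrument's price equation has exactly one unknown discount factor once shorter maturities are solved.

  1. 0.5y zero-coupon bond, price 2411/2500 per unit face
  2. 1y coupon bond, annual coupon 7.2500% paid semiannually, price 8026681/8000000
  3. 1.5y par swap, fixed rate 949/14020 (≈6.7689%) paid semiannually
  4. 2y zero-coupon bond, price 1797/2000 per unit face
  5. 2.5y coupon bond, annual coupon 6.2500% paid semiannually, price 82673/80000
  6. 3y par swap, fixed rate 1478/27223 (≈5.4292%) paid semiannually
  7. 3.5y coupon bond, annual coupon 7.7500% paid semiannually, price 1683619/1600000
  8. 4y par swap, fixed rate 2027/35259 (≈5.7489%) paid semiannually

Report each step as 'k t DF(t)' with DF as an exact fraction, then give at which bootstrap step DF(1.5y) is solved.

step 1 [0.5y] zero: DF = P = 2411/2500 ≈ 0.964400
step 2 [1y] bond c/2=29/800: DF=(8026681/8000000 − 29/800·(0.964400))/(1+29/800) = 1869/2000 ≈ 0.934500
step 3 [1.5y] swap r/2=949/28040: DF=(1 − 949/28040·(0.964400+0.934500))/(1+949/28040) = 9051/10000 ≈ 0.905100
step 4 [2y] zero: DF = P = 1797/2000 ≈ 0.898500
step 5 [2.5y] bond c/2=1/32: DF=(82673/80000 − 1/32·(0.964400+0.934500+0.905100+0.898500))/(1+1/32) = 8899/10000 ≈ 0.889900
step 6 [3y] swap r/2=739/27223: DF=(1 − 739/27223·(0.964400+0.934500+0.905100+0.898500+0.889900))/(1+739/27223) = 4261/5000 ≈ 0.852200
step 7 [3.5y] bond c/2=31/800: DF=(1683619/1600000 − 31/800·(0.964400+0.934500+0.905100+0.898500+0.889900+0.852200))/(1+31/800) = 8099/10000 ≈ 0.809900
step 8 [4y] swap r/2=2027/70518: DF=(1 − 2027/70518·(0.964400+0.934500+0.905100+0.898500+0.889900+0.852200+0.809900))/(1+2027/70518) = 7973/10000 ≈ 0.797300

1 1/2 2411/2500
2 1 1869/2000
3 3/2 9051/10000
4 2 1797/2000
5 5/2 8899/10000
6 3 4261/5000
7 7/2 8099/10000
8 4 7973/10000
DF(1.5y) is solved at step 3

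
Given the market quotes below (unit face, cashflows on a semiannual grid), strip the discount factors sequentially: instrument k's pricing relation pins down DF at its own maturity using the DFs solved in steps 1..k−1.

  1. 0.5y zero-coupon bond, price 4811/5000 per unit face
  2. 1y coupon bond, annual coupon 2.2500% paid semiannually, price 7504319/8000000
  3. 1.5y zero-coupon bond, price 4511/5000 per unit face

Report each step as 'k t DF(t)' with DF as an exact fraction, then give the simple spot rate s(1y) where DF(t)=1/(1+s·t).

step 1 [0.5y] zero: DF = P = 4811/5000 ≈ 0.962200
step 2 [1y] bond c/2=9/800: DF=(7504319/8000000 − 9/800·(0.962200))/(1+9/800) = 9169/10000 ≈ 0.916900
step 3 [1.5y] zero: DF = P = 4511/5000 ≈ 0.902200

1 1/2 4811/5000
2 1 9169/10000
3 3/2 4511/5000
s(1y) = (1/(9169/10000) − 1)/(1) = 831/9169 ≈ 9.0631%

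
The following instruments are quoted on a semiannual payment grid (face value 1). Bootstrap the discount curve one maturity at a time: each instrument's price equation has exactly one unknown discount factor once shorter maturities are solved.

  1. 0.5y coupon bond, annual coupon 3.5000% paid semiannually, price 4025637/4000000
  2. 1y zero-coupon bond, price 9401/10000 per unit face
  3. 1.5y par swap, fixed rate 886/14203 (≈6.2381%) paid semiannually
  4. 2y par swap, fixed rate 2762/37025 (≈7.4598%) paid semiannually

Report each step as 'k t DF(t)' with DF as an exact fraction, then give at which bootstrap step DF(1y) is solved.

step 1 [0.5y] bond c/2=7/400: DF=(4025637/4000000 − 7/400·(0))/(1+7/400) = 9891/10000 ≈ 0.989100
step 2 [1y] zero: DF = P = 9401/10000 ≈ 0.940100
step 3 [1.5y] swap r/2=443/14203: DF=(1 − 443/14203·(0.989100+0.940100))/(1+443/14203) = 4557/5000 ≈ 0.911400
step 4 [2y] swap r/2=1381/37025: DF=(1 − 1381/37025·(0.989100+0.940100+0.911400))/(1+1381/37025) = 8619/10000 ≈ 0.861900

1 1/2 9891/10000
2 1 9401/10000
3 3/2 4557/5000
4 2 8619/10000
DF(1y) is solved at step 2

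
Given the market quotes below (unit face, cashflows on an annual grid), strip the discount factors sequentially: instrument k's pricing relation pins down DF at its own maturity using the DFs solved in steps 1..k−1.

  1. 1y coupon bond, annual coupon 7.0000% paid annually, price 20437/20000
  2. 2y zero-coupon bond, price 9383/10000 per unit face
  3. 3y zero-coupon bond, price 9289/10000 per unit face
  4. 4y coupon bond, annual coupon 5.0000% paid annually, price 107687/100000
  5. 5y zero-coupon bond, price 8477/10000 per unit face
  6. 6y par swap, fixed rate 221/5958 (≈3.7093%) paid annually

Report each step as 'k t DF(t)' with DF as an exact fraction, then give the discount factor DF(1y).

1 1 191/200
2 2 9383/10000
3 3 9289/10000
4 4 557/625
5 5 8477/10000
6 6 8011/10000
DF(1y) = 191/200 ≈ 0.955000

step 1 [1y] bond c/1=7/100: DF=(20437/20000 − 7/100·(0))/(1+7/100) = 191/200 ≈ 0.955000
step 2 [2y] zero: DF = P = 9383/10000 ≈ 0.938300
step 3 [3y] zero: DF = P = 9289/10000 ≈ 0.928900
step 4 [4y] bond c/1=1/20: DF=(107687/100000 − 1/20·(0.955000+0.938300+0.928900))/(1+1/20) = 557/625 ≈ 0.891200
step 5 [5y] zero: DF = P = 8477/10000 ≈ 0.847700
step 6 [6y] swap r/1=221/5958: DF=(1 − 221/5958·(0.955000+0.938300+0.928900+0.891200+0.847700))/(1+221/5958) = 8011/10000 ≈ 0.801100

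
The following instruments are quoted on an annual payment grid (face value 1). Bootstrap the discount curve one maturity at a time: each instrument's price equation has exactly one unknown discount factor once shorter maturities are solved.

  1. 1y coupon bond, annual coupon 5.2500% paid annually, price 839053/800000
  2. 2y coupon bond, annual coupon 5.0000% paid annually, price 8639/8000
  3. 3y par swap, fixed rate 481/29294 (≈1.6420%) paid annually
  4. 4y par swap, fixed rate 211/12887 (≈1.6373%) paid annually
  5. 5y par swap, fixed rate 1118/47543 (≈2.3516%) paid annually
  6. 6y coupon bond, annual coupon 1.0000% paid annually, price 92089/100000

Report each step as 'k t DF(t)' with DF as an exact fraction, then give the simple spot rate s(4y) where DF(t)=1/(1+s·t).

step 1 [1y] bond c/1=21/400: DF=(839053/800000 − 21/400·(0))/(1+21/400) = 1993/2000 ≈ 0.996500
step 2 [2y] bond c/1=1/20: DF=(8639/8000 − 1/20·(0.996500))/(1+1/20) = 981/1000 ≈ 0.981000
step 3 [3y] swap r/1=481/29294: DF=(1 − 481/29294·(0.996500+0.981000))/(1+481/29294) = 9519/10000 ≈ 0.951900
step 4 [4y] swap r/1=211/12887: DF=(1 − 211/12887·(0.996500+0.981000+0.951900))/(1+211/12887) = 9367/10000 ≈ 0.936700
step 5 [5y] swap r/1=1118/47543: DF=(1 − 1118/47543·(0.996500+0.981000+0.951900+0.936700))/(1+1118/47543) = 4441/5000 ≈ 0.888200
step 6 [6y] bond c/1=1/100: DF=(92089/100000 − 1/100·(0.996500+0.981000+0.951900+0.936700+0.888200))/(1+1/100) = 8647/10000 ≈ 0.864700

1 1 1993/2000
2 2 981/1000
3 3 9519/10000
4 4 9367/10000
5 5 4441/5000
6 6 8647/10000
s(4y) = (1/(9367/10000) − 1)/(4) = 633/37468 ≈ 1.6894%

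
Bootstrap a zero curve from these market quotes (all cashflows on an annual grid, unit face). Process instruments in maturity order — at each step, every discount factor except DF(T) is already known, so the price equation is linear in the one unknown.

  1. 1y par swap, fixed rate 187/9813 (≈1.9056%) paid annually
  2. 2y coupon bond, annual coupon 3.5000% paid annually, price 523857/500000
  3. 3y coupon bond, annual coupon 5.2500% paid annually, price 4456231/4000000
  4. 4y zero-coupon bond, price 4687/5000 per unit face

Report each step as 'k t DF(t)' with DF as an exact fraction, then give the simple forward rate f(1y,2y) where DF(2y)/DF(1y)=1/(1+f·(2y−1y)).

1 1 9813/10000
2 2 9791/10000
3 3 9607/10000
4 4 4687/5000
f(1y,2y) = ((9813/10000)/(9791/10000) − 1)/(1) = 22/9791 ≈ 0.2247%

step 1 [1y] swap r/1=187/9813: DF=(1 − 187/9813·(0))/(1+187/9813) = 9813/10000 ≈ 0.981300
step 2 [2y] bond c/1=7/200: DF=(523857/500000 − 7/200·(0.981300))/(1+7/200) = 9791/10000 ≈ 0.979100
step 3 [3y] bond c/1=21/400: DF=(4456231/4000000 − 21/400·(0.981300+0.979100))/(1+21/400) = 9607/10000 ≈ 0.960700
step 4 [4y] zero: DF = P = 4687/5000 ≈ 0.937400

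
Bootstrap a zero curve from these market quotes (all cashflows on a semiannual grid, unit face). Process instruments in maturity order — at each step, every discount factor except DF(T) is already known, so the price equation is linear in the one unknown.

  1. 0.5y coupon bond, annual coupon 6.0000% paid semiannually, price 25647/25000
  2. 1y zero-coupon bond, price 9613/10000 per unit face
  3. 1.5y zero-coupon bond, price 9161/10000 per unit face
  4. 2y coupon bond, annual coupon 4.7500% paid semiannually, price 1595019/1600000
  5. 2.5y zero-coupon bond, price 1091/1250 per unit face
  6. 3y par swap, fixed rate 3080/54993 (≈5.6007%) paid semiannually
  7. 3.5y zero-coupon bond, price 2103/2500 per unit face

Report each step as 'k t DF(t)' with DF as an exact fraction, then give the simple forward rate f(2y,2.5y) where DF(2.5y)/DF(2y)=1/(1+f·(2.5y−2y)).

step 1 [0.5y] bond c/2=3/100: DF=(25647/25000 − 3/100·(0))/(1+3/100) = 249/250 ≈ 0.996000
step 2 [1y] zero: DF = P = 9613/10000 ≈ 0.961300
step 3 [1.5y] zero: DF = P = 9161/10000 ≈ 0.916100
step 4 [2y] bond c/2=19/800: DF=(1595019/1600000 − 19/800·(0.996000+0.961300+0.916100))/(1+19/800) = 9071/10000 ≈ 0.907100
step 5 [2.5y] zero: DF = P = 1091/1250 ≈ 0.872800
step 6 [3y] swap r/2=1540/54993: DF=(1 − 1540/54993·(0.996000+0.961300+0.916100+0.907100+0.872800))/(1+1540/54993) = 423/500 ≈ 0.846000
step 7 [3.5y] zero: DF = P = 2103/2500 ≈ 0.841200

1 1/2 249/250
2 1 9613/10000
3 3/2 9161/10000
4 2 9071/10000
5 5/2 1091/1250
6 3 423/500
7 7/2 2103/2500
f(2y,2.5y) = ((9071/10000)/(1091/1250) − 1)/(1/2) = 343/4364 ≈ 7.8598%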